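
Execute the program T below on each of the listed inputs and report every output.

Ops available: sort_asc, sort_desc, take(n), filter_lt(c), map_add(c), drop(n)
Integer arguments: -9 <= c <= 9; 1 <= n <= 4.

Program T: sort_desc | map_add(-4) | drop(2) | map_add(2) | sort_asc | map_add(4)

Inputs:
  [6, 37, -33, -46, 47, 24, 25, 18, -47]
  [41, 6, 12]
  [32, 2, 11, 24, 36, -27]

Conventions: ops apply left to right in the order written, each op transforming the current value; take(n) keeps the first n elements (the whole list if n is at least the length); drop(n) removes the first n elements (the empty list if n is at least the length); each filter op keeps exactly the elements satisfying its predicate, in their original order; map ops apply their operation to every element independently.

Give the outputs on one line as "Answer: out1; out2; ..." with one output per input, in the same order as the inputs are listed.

[-45, -44, -31, 8, 20, 26, 27]; [8]; [-25, 4, 13, 26]

Execution, op by op:
  [6, 37, -33, -46, 47, 24, 25, 18, -47] -> [47, 37, 25, 24, 18, 6, -33, -46, -47] -> [43, 33, 21, 20, 14, 2, -37, -50, -51] -> [21, 20, 14, 2, -37, -50, -51] -> [23, 22, 16, 4, -35, -48, -49] -> [-49, -48, -35, 4, 16, 22, 23] -> [-45, -44, -31, 8, 20, 26, 27]
  [41, 6, 12] -> [41, 12, 6] -> [37, 8, 2] -> [2] -> [4] -> [4] -> [8]
  [32, 2, 11, 24, 36, -27] -> [36, 32, 24, 11, 2, -27] -> [32, 28, 20, 7, -2, -31] -> [20, 7, -2, -31] -> [22, 9, 0, -29] -> [-29, 0, 9, 22] -> [-25, 4, 13, 26]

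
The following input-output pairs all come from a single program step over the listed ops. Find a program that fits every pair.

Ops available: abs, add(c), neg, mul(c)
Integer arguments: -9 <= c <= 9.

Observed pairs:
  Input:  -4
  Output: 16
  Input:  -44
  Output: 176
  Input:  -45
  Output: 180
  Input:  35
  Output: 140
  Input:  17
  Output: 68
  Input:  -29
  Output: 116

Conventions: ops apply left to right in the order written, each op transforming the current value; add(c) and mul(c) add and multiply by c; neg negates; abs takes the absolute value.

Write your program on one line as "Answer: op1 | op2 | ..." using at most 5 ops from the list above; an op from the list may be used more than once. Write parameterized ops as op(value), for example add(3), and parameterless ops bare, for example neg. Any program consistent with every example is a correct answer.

neg | abs | mul(-4) | abs

Check, running the answer program on each example:
  -4 -> 4 -> 4 -> -16 -> 16
  -44 -> 44 -> 44 -> -176 -> 176
  -45 -> 45 -> 45 -> -180 -> 180
  35 -> -35 -> 35 -> -140 -> 140
  17 -> -17 -> 17 -> -68 -> 68
  -29 -> 29 -> 29 -> -116 -> 116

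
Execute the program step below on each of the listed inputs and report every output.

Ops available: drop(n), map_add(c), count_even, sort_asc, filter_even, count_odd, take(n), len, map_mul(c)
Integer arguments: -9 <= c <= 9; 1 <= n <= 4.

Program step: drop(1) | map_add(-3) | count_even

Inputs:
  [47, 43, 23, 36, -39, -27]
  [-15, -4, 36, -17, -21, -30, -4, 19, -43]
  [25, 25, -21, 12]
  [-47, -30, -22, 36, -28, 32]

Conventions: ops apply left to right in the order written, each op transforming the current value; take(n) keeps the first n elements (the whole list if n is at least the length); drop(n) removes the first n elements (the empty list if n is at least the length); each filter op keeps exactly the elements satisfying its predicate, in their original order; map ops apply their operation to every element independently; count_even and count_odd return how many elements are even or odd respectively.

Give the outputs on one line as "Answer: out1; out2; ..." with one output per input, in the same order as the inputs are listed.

Execution, op by op:
  [47, 43, 23, 36, -39, -27] -> [43, 23, 36, -39, -27] -> [40, 20, 33, -42, -30] -> 4
  [-15, -4, 36, -17, -21, -30, -4, 19, -43] -> [-4, 36, -17, -21, -30, -4, 19, -43] -> [-7, 33, -20, -24, -33, -7, 16, -46] -> 4
  [25, 25, -21, 12] -> [25, -21, 12] -> [22, -24, 9] -> 2
  [-47, -30, -22, 36, -28, 32] -> [-30, -22, 36, -28, 32] -> [-33, -25, 33, -31, 29] -> 0

4; 4; 2; 0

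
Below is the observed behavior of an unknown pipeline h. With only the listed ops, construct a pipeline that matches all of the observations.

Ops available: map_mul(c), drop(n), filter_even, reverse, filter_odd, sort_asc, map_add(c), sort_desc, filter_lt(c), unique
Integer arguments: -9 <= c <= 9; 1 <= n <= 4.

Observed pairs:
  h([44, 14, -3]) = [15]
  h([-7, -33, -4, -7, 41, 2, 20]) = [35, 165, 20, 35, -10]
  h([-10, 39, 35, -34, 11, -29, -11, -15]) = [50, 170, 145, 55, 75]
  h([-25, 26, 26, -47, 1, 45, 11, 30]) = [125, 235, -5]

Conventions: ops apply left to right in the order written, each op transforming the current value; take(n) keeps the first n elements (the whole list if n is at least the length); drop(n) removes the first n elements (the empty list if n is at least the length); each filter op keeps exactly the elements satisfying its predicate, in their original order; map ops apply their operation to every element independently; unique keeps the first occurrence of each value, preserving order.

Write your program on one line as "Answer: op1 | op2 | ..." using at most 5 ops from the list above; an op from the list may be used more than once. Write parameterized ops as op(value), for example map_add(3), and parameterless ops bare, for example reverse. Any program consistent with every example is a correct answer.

reverse | filter_lt(9) | map_mul(-5) | reverse

Check, running the answer program on each example:
  [44, 14, -3] -> [-3, 14, 44] -> [-3] -> [15] -> [15]
  [-7, -33, -4, -7, 41, 2, 20] -> [20, 2, 41, -7, -4, -33, -7] -> [2, -7, -4, -33, -7] -> [-10, 35, 20, 165, 35] -> [35, 165, 20, 35, -10]
  [-10, 39, 35, -34, 11, -29, -11, -15] -> [-15, -11, -29, 11, -34, 35, 39, -10] -> [-15, -11, -29, -34, -10] -> [75, 55, 145, 170, 50] -> [50, 170, 145, 55, 75]
  [-25, 26, 26, -47, 1, 45, 11, 30] -> [30, 11, 45, 1, -47, 26, 26, -25] -> [1, -47, -25] -> [-5, 235, 125] -> [125, 235, -5]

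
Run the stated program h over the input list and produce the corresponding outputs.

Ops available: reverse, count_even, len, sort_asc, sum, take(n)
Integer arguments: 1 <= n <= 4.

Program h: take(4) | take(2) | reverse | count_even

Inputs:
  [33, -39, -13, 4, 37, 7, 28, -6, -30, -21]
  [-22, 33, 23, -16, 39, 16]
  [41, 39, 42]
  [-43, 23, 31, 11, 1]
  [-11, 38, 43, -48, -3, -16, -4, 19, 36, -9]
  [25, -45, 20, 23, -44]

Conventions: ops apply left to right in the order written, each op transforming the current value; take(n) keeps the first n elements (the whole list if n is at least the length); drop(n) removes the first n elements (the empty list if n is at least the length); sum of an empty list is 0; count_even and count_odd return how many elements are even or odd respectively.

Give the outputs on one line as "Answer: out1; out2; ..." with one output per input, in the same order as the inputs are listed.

Execution, op by op:
  [33, -39, -13, 4, 37, 7, 28, -6, -30, -21] -> [33, -39, -13, 4] -> [33, -39] -> [-39, 33] -> 0
  [-22, 33, 23, -16, 39, 16] -> [-22, 33, 23, -16] -> [-22, 33] -> [33, -22] -> 1
  [41, 39, 42] -> [41, 39, 42] -> [41, 39] -> [39, 41] -> 0
  [-43, 23, 31, 11, 1] -> [-43, 23, 31, 11] -> [-43, 23] -> [23, -43] -> 0
  [-11, 38, 43, -48, -3, -16, -4, 19, 36, -9] -> [-11, 38, 43, -48] -> [-11, 38] -> [38, -11] -> 1
  [25, -45, 20, 23, -44] -> [25, -45, 20, 23] -> [25, -45] -> [-45, 25] -> 0

0; 1; 0; 0; 1; 0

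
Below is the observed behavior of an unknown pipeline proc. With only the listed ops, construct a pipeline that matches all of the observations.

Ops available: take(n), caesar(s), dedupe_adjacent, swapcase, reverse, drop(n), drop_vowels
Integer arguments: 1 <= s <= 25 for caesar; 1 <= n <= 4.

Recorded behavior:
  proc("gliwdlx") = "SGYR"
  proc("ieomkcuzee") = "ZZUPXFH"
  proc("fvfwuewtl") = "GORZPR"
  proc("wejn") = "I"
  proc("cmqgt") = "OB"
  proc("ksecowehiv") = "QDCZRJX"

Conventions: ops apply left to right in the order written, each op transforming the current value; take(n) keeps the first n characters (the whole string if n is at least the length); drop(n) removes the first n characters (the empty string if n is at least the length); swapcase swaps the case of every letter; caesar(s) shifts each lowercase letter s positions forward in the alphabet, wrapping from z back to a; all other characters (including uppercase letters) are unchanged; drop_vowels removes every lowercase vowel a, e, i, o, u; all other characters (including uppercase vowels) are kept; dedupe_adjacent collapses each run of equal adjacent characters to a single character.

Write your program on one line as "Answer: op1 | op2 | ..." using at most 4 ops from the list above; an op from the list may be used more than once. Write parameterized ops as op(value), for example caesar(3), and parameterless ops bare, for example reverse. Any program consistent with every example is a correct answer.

drop(3) | caesar(21) | swapcase | reverse

Check, running the answer program on each example:
  "gliwdlx" -> "wdlx" -> "rygs" -> "RYGS" -> "SGYR"
  "ieomkcuzee" -> "mkcuzee" -> "hfxpuzz" -> "HFXPUZZ" -> "ZZUPXFH"
  "fvfwuewtl" -> "wuewtl" -> "rpzrog" -> "RPZROG" -> "GORZPR"
  "wejn" -> "n" -> "i" -> "I" -> "I"
  "cmqgt" -> "gt" -> "bo" -> "BO" -> "OB"
  "ksecowehiv" -> "cowehiv" -> "xjrzcdq" -> "XJRZCDQ" -> "QDCZRJX"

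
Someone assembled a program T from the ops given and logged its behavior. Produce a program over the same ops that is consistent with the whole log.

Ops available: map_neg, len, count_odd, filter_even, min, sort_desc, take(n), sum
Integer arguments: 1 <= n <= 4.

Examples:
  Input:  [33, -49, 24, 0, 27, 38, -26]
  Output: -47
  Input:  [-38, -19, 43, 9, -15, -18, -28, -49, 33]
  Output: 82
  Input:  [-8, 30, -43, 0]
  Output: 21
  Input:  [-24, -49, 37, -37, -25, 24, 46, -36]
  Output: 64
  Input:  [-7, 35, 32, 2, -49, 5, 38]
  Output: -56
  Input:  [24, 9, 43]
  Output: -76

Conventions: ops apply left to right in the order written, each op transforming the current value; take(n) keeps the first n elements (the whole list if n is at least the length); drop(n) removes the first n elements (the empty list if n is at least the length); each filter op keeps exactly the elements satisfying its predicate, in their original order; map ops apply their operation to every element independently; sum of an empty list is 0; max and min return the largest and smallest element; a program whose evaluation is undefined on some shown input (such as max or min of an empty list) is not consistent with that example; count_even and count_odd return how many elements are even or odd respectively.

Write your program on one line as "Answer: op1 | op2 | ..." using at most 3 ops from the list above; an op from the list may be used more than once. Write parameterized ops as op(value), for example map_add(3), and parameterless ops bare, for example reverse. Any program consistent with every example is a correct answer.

map_neg | sum

Check, running the answer program on each example:
  [33, -49, 24, 0, 27, 38, -26] -> [-33, 49, -24, 0, -27, -38, 26] -> -47
  [-38, -19, 43, 9, -15, -18, -28, -49, 33] -> [38, 19, -43, -9, 15, 18, 28, 49, -33] -> 82
  [-8, 30, -43, 0] -> [8, -30, 43, 0] -> 21
  [-24, -49, 37, -37, -25, 24, 46, -36] -> [24, 49, -37, 37, 25, -24, -46, 36] -> 64
  [-7, 35, 32, 2, -49, 5, 38] -> [7, -35, -32, -2, 49, -5, -38] -> -56
  [24, 9, 43] -> [-24, -9, -43] -> -76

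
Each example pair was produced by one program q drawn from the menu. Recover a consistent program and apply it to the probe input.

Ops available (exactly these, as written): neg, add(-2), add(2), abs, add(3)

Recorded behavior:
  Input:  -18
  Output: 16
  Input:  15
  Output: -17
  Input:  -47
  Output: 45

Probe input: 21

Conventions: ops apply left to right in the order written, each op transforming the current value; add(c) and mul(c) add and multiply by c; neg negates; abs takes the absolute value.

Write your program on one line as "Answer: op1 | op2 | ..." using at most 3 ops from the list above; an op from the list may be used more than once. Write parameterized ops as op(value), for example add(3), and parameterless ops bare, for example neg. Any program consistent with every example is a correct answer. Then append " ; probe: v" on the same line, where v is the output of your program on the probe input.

add(2) | neg ; probe: -23

Check, running the answer program on each example:
  -18 -> -16 -> 16
  15 -> 17 -> -17
  -47 -> -45 -> 45
  probe: 21 -> 23 -> -23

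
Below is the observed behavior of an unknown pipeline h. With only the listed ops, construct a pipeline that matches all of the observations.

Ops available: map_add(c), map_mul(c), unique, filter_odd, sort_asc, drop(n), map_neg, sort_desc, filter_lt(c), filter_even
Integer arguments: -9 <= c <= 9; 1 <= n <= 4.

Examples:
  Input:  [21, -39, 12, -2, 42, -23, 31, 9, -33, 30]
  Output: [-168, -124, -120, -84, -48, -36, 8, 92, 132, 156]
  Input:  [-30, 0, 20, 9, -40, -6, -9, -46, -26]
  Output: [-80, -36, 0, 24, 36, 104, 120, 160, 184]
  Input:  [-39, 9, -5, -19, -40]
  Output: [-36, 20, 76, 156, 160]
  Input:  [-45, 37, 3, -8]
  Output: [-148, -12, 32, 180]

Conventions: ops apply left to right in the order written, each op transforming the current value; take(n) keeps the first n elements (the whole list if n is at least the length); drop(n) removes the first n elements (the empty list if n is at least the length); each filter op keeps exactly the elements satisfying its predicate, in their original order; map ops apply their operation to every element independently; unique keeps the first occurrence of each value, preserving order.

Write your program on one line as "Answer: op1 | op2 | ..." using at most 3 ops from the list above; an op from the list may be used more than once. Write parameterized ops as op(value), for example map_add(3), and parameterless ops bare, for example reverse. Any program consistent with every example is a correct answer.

sort_asc | sort_desc | map_mul(-4)

Check, running the answer program on each example:
  [21, -39, 12, -2, 42, -23, 31, 9, -33, 30] -> [-39, -33, -23, -2, 9, 12, 21, 30, 31, 42] -> [42, 31, 30, 21, 12, 9, -2, -23, -33, -39] -> [-168, -124, -120, -84, -48, -36, 8, 92, 132, 156]
  [-30, 0, 20, 9, -40, -6, -9, -46, -26] -> [-46, -40, -30, -26, -9, -6, 0, 9, 20] -> [20, 9, 0, -6, -9, -26, -30, -40, -46] -> [-80, -36, 0, 24, 36, 104, 120, 160, 184]
  [-39, 9, -5, -19, -40] -> [-40, -39, -19, -5, 9] -> [9, -5, -19, -39, -40] -> [-36, 20, 76, 156, 160]
  [-45, 37, 3, -8] -> [-45, -8, 3, 37] -> [37, 3, -8, -45] -> [-148, -12, 32, 180]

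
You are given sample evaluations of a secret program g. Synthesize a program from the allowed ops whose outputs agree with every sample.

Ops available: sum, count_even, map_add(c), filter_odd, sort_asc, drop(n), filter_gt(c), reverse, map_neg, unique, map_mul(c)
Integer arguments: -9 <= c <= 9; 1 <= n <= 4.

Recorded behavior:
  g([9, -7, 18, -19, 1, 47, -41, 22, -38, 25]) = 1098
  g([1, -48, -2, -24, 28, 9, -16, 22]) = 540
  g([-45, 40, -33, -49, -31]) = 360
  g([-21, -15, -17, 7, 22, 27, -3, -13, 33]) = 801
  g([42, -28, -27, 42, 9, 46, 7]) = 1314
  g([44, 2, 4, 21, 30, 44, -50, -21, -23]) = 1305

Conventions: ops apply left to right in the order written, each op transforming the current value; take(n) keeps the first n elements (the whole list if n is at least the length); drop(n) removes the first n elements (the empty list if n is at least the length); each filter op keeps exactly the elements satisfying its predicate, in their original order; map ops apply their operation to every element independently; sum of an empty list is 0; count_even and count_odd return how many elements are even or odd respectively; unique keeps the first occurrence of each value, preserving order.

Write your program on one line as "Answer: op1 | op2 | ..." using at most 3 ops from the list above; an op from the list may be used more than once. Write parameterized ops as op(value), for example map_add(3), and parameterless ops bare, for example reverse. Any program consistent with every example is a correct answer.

map_mul(9) | filter_gt(3) | sum

Check, running the answer program on each example:
  [9, -7, 18, -19, 1, 47, -41, 22, -38, 25] -> [81, -63, 162, -171, 9, 423, -369, 198, -342, 225] -> [81, 162, 9, 423, 198, 225] -> 1098
  [1, -48, -2, -24, 28, 9, -16, 22] -> [9, -432, -18, -216, 252, 81, -144, 198] -> [9, 252, 81, 198] -> 540
  [-45, 40, -33, -49, -31] -> [-405, 360, -297, -441, -279] -> [360] -> 360
  [-21, -15, -17, 7, 22, 27, -3, -13, 33] -> [-189, -135, -153, 63, 198, 243, -27, -117, 297] -> [63, 198, 243, 297] -> 801
  [42, -28, -27, 42, 9, 46, 7] -> [378, -252, -243, 378, 81, 414, 63] -> [378, 378, 81, 414, 63] -> 1314
  [44, 2, 4, 21, 30, 44, -50, -21, -23] -> [396, 18, 36, 189, 270, 396, -450, -189, -207] -> [396, 18, 36, 189, 270, 396] -> 1305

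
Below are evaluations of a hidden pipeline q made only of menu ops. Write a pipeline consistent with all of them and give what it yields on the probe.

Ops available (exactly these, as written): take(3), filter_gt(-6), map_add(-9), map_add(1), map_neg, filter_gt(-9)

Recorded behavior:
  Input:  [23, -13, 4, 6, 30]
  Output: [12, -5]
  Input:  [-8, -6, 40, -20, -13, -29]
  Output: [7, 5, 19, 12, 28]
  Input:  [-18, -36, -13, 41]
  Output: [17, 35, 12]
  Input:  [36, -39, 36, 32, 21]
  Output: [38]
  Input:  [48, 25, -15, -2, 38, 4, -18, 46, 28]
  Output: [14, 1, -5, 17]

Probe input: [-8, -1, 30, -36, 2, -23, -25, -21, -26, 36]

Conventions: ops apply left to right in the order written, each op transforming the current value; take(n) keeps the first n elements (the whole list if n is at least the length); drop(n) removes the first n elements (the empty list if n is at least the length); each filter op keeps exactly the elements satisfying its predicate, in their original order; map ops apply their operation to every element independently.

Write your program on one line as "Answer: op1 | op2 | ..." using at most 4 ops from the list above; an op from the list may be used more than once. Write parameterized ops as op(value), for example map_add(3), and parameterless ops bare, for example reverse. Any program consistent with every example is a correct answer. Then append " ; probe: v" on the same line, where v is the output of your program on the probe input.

map_add(1) | map_neg | filter_gt(-6) ; probe: [7, 0, 35, -3, 22, 24, 20, 25]

Check, running the answer program on each example:
  [23, -13, 4, 6, 30] -> [24, -12, 5, 7, 31] -> [-24, 12, -5, -7, -31] -> [12, -5]
  [-8, -6, 40, -20, -13, -29] -> [-7, -5, 41, -19, -12, -28] -> [7, 5, -41, 19, 12, 28] -> [7, 5, 19, 12, 28]
  [-18, -36, -13, 41] -> [-17, -35, -12, 42] -> [17, 35, 12, -42] -> [17, 35, 12]
  [36, -39, 36, 32, 21] -> [37, -38, 37, 33, 22] -> [-37, 38, -37, -33, -22] -> [38]
  [48, 25, -15, -2, 38, 4, -18, 46, 28] -> [49, 26, -14, -1, 39, 5, -17, 47, 29] -> [-49, -26, 14, 1, -39, -5, 17, -47, -29] -> [14, 1, -5, 17]
  probe: [-8, -1, 30, -36, 2, -23, -25, -21, -26, 36] -> [-7, 0, 31, -35, 3, -22, -24, -20, -25, 37] -> [7, 0, -31, 35, -3, 22, 24, 20, 25, -37] -> [7, 0, 35, -3, 22, 24, 20, 25]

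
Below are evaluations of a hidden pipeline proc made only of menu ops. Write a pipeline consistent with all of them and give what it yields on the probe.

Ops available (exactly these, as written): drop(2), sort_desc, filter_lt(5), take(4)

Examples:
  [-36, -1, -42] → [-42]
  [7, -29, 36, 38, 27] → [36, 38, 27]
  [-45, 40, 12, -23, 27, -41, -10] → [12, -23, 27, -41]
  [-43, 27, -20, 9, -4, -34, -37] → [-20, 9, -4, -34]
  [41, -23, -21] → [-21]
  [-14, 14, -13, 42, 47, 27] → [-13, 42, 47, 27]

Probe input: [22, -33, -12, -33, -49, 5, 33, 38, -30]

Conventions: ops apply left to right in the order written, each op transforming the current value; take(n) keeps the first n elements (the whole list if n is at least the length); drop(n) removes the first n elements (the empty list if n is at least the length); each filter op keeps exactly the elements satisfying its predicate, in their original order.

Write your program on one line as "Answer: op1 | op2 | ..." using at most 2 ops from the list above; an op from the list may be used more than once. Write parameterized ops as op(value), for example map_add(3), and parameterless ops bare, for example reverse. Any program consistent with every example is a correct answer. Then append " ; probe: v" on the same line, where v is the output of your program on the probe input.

drop(2) | take(4) ; probe: [-12, -33, -49, 5]

Check, running the answer program on each example:
  [-36, -1, -42] -> [-42] -> [-42]
  [7, -29, 36, 38, 27] -> [36, 38, 27] -> [36, 38, 27]
  [-45, 40, 12, -23, 27, -41, -10] -> [12, -23, 27, -41, -10] -> [12, -23, 27, -41]
  [-43, 27, -20, 9, -4, -34, -37] -> [-20, 9, -4, -34, -37] -> [-20, 9, -4, -34]
  [41, -23, -21] -> [-21] -> [-21]
  [-14, 14, -13, 42, 47, 27] -> [-13, 42, 47, 27] -> [-13, 42, 47, 27]
  probe: [22, -33, -12, -33, -49, 5, 33, 38, -30] -> [-12, -33, -49, 5, 33, 38, -30] -> [-12, -33, -49, 5]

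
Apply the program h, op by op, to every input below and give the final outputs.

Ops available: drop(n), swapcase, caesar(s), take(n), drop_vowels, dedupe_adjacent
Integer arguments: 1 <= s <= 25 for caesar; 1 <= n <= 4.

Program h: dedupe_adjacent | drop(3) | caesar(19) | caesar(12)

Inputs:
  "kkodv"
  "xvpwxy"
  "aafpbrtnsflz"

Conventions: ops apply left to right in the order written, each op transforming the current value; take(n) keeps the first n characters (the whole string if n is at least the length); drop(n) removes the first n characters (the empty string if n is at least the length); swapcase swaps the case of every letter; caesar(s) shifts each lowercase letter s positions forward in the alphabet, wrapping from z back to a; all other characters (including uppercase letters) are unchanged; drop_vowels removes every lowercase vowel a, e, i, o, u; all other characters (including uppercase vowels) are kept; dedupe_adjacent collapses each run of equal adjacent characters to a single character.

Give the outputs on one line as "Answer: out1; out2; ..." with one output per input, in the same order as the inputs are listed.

"a"; "bcd"; "gwysxkqe"

Execution, op by op:
  "kkodv" -> "kodv" -> "v" -> "o" -> "a"
  "xvpwxy" -> "xvpwxy" -> "wxy" -> "pqr" -> "bcd"
  "aafpbrtnsflz" -> "afpbrtnsflz" -> "brtnsflz" -> "ukmglyes" -> "gwysxkqe"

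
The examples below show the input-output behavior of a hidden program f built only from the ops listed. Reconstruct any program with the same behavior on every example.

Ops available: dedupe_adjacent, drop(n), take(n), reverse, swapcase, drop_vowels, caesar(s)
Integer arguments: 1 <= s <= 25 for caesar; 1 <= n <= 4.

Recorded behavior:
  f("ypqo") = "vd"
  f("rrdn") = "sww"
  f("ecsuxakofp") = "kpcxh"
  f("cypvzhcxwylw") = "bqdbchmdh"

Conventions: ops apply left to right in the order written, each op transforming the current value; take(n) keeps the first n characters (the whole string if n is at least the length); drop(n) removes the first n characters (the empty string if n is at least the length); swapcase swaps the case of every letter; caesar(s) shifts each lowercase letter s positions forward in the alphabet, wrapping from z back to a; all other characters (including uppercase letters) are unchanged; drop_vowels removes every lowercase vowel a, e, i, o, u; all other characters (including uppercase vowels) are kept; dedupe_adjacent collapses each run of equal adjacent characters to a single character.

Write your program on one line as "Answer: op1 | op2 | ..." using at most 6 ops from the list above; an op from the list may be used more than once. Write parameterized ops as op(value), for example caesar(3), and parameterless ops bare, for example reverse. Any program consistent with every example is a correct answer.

drop_vowels | caesar(9) | caesar(22) | reverse | drop_vowels

Check, running the answer program on each example:
  "ypqo" -> "ypq" -> "hyz" -> "duv" -> "vud" -> "vd"
  "rrdn" -> "rrdn" -> "aamw" -> "wwis" -> "siww" -> "sww"
  "ecsuxakofp" -> "csxkfp" -> "lbgtoy" -> "hxcpku" -> "ukpcxh" -> "kpcxh"
  "cypvzhcxwylw" -> "cypvzhcxwylw" -> "lhyeiqlgfhuf" -> "hduaemhcbdqb" -> "bqdbchmeaudh" -> "bqdbchmdh"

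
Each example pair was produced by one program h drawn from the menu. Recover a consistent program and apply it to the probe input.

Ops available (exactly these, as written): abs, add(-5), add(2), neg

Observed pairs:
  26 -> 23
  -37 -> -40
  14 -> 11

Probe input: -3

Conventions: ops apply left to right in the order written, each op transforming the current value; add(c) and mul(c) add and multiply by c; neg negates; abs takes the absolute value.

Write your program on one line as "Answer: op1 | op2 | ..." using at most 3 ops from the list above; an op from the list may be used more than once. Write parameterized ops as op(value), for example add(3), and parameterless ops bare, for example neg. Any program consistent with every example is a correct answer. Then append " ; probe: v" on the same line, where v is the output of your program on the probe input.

add(-5) | add(2) ; probe: -6

Check, running the answer program on each example:
  26 -> 21 -> 23
  -37 -> -42 -> -40
  14 -> 9 -> 11
  probe: -3 -> -8 -> -6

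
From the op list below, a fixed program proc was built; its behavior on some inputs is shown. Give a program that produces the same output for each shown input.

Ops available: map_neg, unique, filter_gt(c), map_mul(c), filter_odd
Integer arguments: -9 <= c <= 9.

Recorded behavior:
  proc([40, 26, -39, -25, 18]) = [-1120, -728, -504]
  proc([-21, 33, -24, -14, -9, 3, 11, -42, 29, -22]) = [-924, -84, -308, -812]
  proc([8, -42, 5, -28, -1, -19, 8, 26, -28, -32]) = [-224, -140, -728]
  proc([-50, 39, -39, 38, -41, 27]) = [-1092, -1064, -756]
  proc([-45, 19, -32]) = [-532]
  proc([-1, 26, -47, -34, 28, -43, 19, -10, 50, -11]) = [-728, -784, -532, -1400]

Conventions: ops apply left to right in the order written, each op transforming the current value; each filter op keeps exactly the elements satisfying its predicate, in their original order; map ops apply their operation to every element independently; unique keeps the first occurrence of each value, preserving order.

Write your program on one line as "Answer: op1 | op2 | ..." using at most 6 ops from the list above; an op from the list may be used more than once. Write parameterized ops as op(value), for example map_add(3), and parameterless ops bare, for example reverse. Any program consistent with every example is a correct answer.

unique | map_mul(7) | filter_gt(8) | map_mul(4) | map_neg

Check, running the answer program on each example:
  [40, 26, -39, -25, 18] -> [40, 26, -39, -25, 18] -> [280, 182, -273, -175, 126] -> [280, 182, 126] -> [1120, 728, 504] -> [-1120, -728, -504]
  [-21, 33, -24, -14, -9, 3, 11, -42, 29, -22] -> [-21, 33, -24, -14, -9, 3, 11, -42, 29, -22] -> [-147, 231, -168, -98, -63, 21, 77, -294, 203, -154] -> [231, 21, 77, 203] -> [924, 84, 308, 812] -> [-924, -84, -308, -812]
  [8, -42, 5, -28, -1, -19, 8, 26, -28, -32] -> [8, -42, 5, -28, -1, -19, 26, -32] -> [56, -294, 35, -196, -7, -133, 182, -224] -> [56, 35, 182] -> [224, 140, 728] -> [-224, -140, -728]
  [-50, 39, -39, 38, -41, 27] -> [-50, 39, -39, 38, -41, 27] -> [-350, 273, -273, 266, -287, 189] -> [273, 266, 189] -> [1092, 1064, 756] -> [-1092, -1064, -756]
  [-45, 19, -32] -> [-45, 19, -32] -> [-315, 133, -224] -> [133] -> [532] -> [-532]
  [-1, 26, -47, -34, 28, -43, 19, -10, 50, -11] -> [-1, 26, -47, -34, 28, -43, 19, -10, 50, -11] -> [-7, 182, -329, -238, 196, -301, 133, -70, 350, -77] -> [182, 196, 133, 350] -> [728, 784, 532, 1400] -> [-728, -784, -532, -1400]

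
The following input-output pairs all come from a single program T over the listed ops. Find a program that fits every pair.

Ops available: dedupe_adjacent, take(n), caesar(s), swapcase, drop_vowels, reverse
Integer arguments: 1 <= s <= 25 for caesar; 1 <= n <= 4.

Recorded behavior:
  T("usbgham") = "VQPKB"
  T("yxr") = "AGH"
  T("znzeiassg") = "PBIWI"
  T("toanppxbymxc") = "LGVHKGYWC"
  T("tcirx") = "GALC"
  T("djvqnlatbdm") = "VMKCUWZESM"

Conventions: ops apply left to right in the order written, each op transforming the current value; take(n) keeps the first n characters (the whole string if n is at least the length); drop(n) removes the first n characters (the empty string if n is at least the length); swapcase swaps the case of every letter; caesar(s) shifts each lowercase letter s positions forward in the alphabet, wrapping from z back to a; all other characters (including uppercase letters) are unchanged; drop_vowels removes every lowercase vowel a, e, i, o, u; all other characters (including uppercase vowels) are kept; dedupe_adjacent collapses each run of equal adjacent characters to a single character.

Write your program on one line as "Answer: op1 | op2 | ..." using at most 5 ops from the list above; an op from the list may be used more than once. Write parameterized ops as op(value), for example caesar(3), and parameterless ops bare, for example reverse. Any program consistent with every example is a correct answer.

dedupe_adjacent | drop_vowels | caesar(9) | reverse | swapcase

Check, running the answer program on each example:
  "usbgham" -> "usbgham" -> "sbghm" -> "bkpqv" -> "vqpkb" -> "VQPKB"
  "yxr" -> "yxr" -> "yxr" -> "hga" -> "agh" -> "AGH"
  "znzeiassg" -> "znzeiasg" -> "znzsg" -> "iwibp" -> "pbiwi" -> "PBIWI"
  "toanppxbymxc" -> "toanpxbymxc" -> "tnpxbymxc" -> "cwygkhvgl" -> "lgvhkgywc" -> "LGVHKGYWC"
  "tcirx" -> "tcirx" -> "tcrx" -> "clag" -> "galc" -> "GALC"
  "djvqnlatbdm" -> "djvqnlatbdm" -> "djvqnltbdm" -> "msezwuckmv" -> "vmkcuwzesm" -> "VMKCUWZESM"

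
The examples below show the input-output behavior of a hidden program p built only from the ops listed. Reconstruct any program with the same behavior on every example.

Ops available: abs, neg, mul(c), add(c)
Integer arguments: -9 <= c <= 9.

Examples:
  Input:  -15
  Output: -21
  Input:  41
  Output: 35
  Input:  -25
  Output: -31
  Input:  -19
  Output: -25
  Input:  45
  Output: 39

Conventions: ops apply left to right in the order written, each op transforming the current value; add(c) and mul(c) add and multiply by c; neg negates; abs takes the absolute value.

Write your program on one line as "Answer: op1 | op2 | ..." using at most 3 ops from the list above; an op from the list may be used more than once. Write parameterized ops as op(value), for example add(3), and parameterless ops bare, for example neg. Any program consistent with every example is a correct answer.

neg | add(6) | neg

Check, running the answer program on each example:
  -15 -> 15 -> 21 -> -21
  41 -> -41 -> -35 -> 35
  -25 -> 25 -> 31 -> -31
  -19 -> 19 -> 25 -> -25
  45 -> -45 -> -39 -> 39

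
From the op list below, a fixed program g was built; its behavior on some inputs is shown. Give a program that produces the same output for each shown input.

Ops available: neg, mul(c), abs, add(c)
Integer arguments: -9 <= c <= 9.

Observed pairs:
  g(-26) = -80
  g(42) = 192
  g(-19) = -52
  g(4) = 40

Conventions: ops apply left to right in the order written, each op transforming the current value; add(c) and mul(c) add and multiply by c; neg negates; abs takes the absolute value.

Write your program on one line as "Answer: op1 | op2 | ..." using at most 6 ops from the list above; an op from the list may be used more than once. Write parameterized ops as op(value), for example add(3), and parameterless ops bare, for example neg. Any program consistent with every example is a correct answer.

mul(-2) | add(-5) | add(-6) | mul(-2) | add(2)

Check, running the answer program on each example:
  -26 -> 52 -> 47 -> 41 -> -82 -> -80
  42 -> -84 -> -89 -> -95 -> 190 -> 192
  -19 -> 38 -> 33 -> 27 -> -54 -> -52
  4 -> -8 -> -13 -> -19 -> 38 -> 40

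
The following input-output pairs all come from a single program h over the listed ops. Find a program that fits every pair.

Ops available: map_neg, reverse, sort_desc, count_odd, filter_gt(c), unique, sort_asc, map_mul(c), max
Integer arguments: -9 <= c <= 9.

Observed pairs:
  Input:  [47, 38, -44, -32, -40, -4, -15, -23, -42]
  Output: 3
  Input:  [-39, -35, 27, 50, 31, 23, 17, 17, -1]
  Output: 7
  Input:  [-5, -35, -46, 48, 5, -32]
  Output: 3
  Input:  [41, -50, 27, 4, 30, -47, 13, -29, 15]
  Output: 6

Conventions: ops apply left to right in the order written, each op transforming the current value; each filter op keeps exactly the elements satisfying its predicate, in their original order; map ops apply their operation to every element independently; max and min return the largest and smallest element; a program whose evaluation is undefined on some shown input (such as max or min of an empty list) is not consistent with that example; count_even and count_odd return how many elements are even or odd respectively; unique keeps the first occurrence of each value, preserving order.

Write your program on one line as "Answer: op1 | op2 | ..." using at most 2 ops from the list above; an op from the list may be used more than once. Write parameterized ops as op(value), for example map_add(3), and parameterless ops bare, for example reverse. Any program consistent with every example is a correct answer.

unique | count_odd

Check, running the answer program on each example:
  [47, 38, -44, -32, -40, -4, -15, -23, -42] -> [47, 38, -44, -32, -40, -4, -15, -23, -42] -> 3
  [-39, -35, 27, 50, 31, 23, 17, 17, -1] -> [-39, -35, 27, 50, 31, 23, 17, -1] -> 7
  [-5, -35, -46, 48, 5, -32] -> [-5, -35, -46, 48, 5, -32] -> 3
  [41, -50, 27, 4, 30, -47, 13, -29, 15] -> [41, -50, 27, 4, 30, -47, 13, -29, 15] -> 6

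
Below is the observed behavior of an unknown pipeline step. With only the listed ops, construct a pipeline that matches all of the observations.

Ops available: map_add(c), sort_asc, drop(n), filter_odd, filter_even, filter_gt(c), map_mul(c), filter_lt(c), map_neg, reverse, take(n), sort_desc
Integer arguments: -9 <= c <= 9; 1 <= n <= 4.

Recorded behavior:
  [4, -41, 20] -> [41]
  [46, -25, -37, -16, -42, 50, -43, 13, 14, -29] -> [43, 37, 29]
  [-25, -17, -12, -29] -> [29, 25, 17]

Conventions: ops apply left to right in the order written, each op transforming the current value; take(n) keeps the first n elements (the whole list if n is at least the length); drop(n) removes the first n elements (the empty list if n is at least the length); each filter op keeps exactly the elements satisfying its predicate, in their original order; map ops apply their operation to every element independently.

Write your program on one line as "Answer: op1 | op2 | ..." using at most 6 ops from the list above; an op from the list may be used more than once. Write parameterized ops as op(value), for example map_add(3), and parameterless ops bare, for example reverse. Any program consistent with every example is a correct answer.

filter_lt(5) | filter_odd | map_neg | reverse | take(3) | sort_desc

Check, running the answer program on each example:
  [4, -41, 20] -> [4, -41] -> [-41] -> [41] -> [41] -> [41] -> [41]
  [46, -25, -37, -16, -42, 50, -43, 13, 14, -29] -> [-25, -37, -16, -42, -43, -29] -> [-25, -37, -43, -29] -> [25, 37, 43, 29] -> [29, 43, 37, 25] -> [29, 43, 37] -> [43, 37, 29]
  [-25, -17, -12, -29] -> [-25, -17, -12, -29] -> [-25, -17, -29] -> [25, 17, 29] -> [29, 17, 25] -> [29, 17, 25] -> [29, 25, 17]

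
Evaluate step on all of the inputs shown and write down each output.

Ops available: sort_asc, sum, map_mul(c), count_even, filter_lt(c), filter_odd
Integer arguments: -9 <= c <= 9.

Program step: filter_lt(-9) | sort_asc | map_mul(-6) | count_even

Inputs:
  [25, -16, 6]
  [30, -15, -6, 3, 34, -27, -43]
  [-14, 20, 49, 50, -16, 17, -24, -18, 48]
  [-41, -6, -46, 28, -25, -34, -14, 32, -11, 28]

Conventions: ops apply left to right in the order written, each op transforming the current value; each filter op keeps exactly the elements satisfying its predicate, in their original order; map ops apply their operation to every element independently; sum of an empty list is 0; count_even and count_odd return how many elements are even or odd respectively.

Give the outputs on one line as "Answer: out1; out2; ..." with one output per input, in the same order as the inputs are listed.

1; 3; 4; 6

Execution, op by op:
  [25, -16, 6] -> [-16] -> [-16] -> [96] -> 1
  [30, -15, -6, 3, 34, -27, -43] -> [-15, -27, -43] -> [-43, -27, -15] -> [258, 162, 90] -> 3
  [-14, 20, 49, 50, -16, 17, -24, -18, 48] -> [-14, -16, -24, -18] -> [-24, -18, -16, -14] -> [144, 108, 96, 84] -> 4
  [-41, -6, -46, 28, -25, -34, -14, 32, -11, 28] -> [-41, -46, -25, -34, -14, -11] -> [-46, -41, -34, -25, -14, -11] -> [276, 246, 204, 150, 84, 66] -> 6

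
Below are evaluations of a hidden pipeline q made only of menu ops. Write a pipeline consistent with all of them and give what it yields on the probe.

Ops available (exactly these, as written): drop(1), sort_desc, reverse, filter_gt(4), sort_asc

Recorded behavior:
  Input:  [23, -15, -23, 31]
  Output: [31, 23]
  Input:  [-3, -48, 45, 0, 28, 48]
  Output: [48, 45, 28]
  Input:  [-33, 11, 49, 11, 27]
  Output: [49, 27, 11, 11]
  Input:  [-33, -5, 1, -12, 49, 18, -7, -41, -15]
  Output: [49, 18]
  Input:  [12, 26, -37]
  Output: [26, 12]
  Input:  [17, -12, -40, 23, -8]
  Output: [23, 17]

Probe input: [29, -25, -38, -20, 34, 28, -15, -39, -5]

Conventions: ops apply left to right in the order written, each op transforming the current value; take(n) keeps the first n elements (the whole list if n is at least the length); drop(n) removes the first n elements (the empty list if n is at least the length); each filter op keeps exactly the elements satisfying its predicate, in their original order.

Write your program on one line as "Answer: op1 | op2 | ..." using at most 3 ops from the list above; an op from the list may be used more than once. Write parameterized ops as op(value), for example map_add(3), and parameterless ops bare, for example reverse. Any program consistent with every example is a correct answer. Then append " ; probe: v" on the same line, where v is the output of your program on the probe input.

filter_gt(4) | sort_asc | reverse ; probe: [34, 29, 28]

Check, running the answer program on each example:
  [23, -15, -23, 31] -> [23, 31] -> [23, 31] -> [31, 23]
  [-3, -48, 45, 0, 28, 48] -> [45, 28, 48] -> [28, 45, 48] -> [48, 45, 28]
  [-33, 11, 49, 11, 27] -> [11, 49, 11, 27] -> [11, 11, 27, 49] -> [49, 27, 11, 11]
  [-33, -5, 1, -12, 49, 18, -7, -41, -15] -> [49, 18] -> [18, 49] -> [49, 18]
  [12, 26, -37] -> [12, 26] -> [12, 26] -> [26, 12]
  [17, -12, -40, 23, -8] -> [17, 23] -> [17, 23] -> [23, 17]
  probe: [29, -25, -38, -20, 34, 28, -15, -39, -5] -> [29, 34, 28] -> [28, 29, 34] -> [34, 29, 28]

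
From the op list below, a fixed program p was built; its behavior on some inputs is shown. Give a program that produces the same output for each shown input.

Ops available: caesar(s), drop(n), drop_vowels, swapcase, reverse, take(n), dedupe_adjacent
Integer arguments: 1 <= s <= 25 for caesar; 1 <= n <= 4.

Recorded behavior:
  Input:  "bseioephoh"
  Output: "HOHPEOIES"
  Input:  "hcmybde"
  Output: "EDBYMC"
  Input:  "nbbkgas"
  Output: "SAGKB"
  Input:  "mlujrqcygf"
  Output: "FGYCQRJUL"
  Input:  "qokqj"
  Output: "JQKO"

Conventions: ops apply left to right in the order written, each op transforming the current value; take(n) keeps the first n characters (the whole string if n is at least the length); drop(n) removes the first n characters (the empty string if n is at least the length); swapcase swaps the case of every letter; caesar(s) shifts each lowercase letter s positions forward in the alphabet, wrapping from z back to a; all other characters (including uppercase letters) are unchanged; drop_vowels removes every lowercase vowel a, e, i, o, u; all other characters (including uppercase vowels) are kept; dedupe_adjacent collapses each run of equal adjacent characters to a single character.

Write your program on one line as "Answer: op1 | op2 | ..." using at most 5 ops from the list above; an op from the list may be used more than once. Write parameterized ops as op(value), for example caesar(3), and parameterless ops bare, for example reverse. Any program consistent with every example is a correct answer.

dedupe_adjacent | swapcase | drop(1) | reverse

Check, running the answer program on each example:
  "bseioephoh" -> "bseioephoh" -> "BSEIOEPHOH" -> "SEIOEPHOH" -> "HOHPEOIES"
  "hcmybde" -> "hcmybde" -> "HCMYBDE" -> "CMYBDE" -> "EDBYMC"
  "nbbkgas" -> "nbkgas" -> "NBKGAS" -> "BKGAS" -> "SAGKB"
  "mlujrqcygf" -> "mlujrqcygf" -> "MLUJRQCYGF" -> "LUJRQCYGF" -> "FGYCQRJUL"
  "qokqj" -> "qokqj" -> "QOKQJ" -> "OKQJ" -> "JQKO"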